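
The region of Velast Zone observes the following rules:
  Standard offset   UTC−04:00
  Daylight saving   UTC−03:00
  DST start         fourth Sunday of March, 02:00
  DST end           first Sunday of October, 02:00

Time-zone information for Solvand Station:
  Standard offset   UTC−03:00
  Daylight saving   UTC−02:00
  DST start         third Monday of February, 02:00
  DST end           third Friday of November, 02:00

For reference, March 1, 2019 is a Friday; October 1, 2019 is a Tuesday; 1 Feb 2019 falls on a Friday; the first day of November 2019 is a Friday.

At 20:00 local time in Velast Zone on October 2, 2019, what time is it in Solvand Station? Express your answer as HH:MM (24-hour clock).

1 March 2019 is a Friday, so the first Sunday is March 3 and the fourth is March 24.
1 October 2019 is a Tuesday, so the first Sunday is October 6.
October 2, 2019 falls between 24 March and 6 October, so daylight saving is in effect and Velast Zone is at UTC−03:00.
20:00 Velast Zone + 3h = 23:00 UTC.
1 February 2019 is a Friday, so the first Monday is February 4 and the third is February 18.
1 November 2019 is a Friday, so the first Friday is November 1 and the third is November 15.
At the standard offset (UTC−03:00), 23:00 UTC − 3h = 20:00 Solvand Station standard time.
Daylight saving runs 18 February – 15 November; the standard-time date in Solvand Station, October 2, 2019, is inside that window, so Solvand Station is at UTC−02:00.
23:00 UTC − 2h = 21:00 Solvand Station.

21:00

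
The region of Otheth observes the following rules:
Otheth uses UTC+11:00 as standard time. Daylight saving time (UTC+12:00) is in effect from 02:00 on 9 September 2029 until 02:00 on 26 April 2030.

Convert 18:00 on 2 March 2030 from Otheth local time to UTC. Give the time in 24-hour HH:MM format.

06:00

Daylight saving runs 9 September 2029 – 26 April 2030; 2 March 2030 is inside that window, so Otheth is at UTC+12:00.
18:00 local − 12h = 06:00 UTC.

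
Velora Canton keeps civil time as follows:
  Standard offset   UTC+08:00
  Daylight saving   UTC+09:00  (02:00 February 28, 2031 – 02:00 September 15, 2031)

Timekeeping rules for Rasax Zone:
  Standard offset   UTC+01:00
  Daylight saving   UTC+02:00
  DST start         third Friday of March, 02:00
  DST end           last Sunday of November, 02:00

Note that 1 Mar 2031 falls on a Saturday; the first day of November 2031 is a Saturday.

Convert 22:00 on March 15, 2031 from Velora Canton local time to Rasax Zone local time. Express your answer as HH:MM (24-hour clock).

14:00

March 15, 2031 lies within the daylight-saving period (28 February – 15 September), so Velora Canton is on daylight time, UTC+09:00.
22:00 Velora Canton − 9h = 13:00 UTC.
1 March 2031 is a Saturday, so the first Friday is March 7 and the third is March 21.
1 November 2031 is a Saturday, so Sundays fall on 2, 9, 16, 23, 30; the last is November 30.
At the standard offset (UTC+01:00), 13:00 UTC + 1h = 14:00 Rasax Zone standard time.
The standard-time date in Rasax Zone, March 15, 2031, is outside the daylight-saving period (21 March – 30 November), so Rasax Zone is on standard time, UTC+01:00.
13:00 UTC + 1h = 14:00 Rasax Zone.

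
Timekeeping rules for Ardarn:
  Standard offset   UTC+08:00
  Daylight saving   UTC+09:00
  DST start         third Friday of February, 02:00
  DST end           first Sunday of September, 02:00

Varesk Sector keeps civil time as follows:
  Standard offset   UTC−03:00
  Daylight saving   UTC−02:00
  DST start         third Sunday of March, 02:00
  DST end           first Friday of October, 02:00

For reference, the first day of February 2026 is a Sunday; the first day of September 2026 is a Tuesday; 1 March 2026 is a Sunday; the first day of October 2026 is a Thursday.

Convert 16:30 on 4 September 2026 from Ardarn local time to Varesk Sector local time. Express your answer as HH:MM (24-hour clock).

05:30

1 February 2026 is a Sunday, so the first Friday is February 6 and the third is February 20.
1 September 2026 is a Tuesday, so the first Sunday is September 6.
Daylight saving runs 20 February – 6 September; 4 September 2026 is inside that window, so Ardarn is at UTC+09:00.
16:30 Ardarn − 9h = 07:30 UTC.
1 March 2026 is a Sunday, so the first Sunday is March 1 and the third is March 15.
1 October 2026 is a Thursday, so the first Friday is October 2.
At the standard offset (UTC−03:00), 07:30 UTC − 3h = 04:30 Varesk Sector standard time.
Daylight saving runs 15 March – 2 October; the standard-time date in Varesk Sector, 4 September 2026, is inside that window, so Varesk Sector is at UTC−02:00.
07:30 UTC − 2h = 05:30 Varesk Sector.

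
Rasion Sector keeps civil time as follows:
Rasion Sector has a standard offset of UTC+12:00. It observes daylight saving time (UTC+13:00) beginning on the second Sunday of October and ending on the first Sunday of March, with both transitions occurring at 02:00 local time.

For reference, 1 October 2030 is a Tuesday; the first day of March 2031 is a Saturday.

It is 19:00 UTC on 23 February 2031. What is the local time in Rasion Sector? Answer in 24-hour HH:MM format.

1 October 2030 is a Tuesday, so the first Sunday is October 6 and the second is October 13.
1 March 2031 is a Saturday, so the first Sunday is March 2.
At the standard offset (UTC+12:00), 19:00 UTC + 12h = 07:00 Rasion Sector standard time (rolling into the next day, 24 February 2031).
The standard-time date in Rasion Sector, 24 February 2031, falls between 13 October 2030 and 2 March 2031, so daylight saving is in effect and Rasion Sector is at UTC+13:00.
19:00 UTC + 13h = 08:00 local (rolling into the next day, 24 February 2031).

08:00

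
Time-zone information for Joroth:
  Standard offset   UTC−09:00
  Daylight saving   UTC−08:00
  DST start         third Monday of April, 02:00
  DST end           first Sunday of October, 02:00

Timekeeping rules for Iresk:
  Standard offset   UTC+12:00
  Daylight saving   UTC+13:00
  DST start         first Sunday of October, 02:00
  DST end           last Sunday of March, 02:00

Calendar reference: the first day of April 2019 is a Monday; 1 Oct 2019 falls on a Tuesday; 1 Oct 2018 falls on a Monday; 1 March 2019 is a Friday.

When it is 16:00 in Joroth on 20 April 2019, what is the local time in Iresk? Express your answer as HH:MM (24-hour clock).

12:00

1 April 2019 is a Monday, so the first Monday is April 1 and the third is April 15.
1 October 2019 is a Tuesday, so the first Sunday is October 6.
20 April 2019 lies within the daylight-saving period (15 April – 6 October), so Joroth is on daylight time, UTC−08:00.
16:00 Joroth + 8h = 00:00 UTC (rolling into the next day, 21 April 2019).
1 October 2018 is a Monday, so the first Sunday is October 7.
1 March 2019 is a Friday, so Sundays fall on 3, 10, 17, 24, 31; the last is March 31.
At the standard offset (UTC+12:00), 00:00 UTC + 12h = 12:00 Iresk standard time.
The standard-time date in Iresk, 21 April 2019, does not fall between 7 October 2018 and 31 March 2019, so daylight saving is not in effect and Iresk is at UTC+12:00.
00:00 UTC + 12h = 12:00 Iresk.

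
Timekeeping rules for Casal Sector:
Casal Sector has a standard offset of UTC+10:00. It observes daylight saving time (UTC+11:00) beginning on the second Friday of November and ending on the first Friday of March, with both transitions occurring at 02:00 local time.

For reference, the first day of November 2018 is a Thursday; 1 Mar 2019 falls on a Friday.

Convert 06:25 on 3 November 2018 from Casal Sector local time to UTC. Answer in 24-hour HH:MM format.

20:25

1 November 2018 is a Thursday, so the first Friday is November 2 and the second is November 9.
1 March 2019 is a Friday, so the first Friday is March 1.
3 November 2018 does not fall between 9 November 2018 and 1 March 2019, so daylight saving is not in effect and Casal Sector is at UTC+10:00.
06:25 local − 10h = 20:25 UTC (rolling into the previous day, 2 November 2018).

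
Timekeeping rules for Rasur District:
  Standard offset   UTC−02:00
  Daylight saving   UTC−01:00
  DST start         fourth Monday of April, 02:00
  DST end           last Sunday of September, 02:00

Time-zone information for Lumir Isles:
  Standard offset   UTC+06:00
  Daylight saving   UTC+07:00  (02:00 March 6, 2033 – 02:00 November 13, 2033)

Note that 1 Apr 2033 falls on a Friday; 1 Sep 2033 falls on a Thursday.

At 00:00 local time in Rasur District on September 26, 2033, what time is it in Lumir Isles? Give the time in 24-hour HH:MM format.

09:00

1 April 2033 is a Friday, so the first Monday is April 4 and the fourth is April 25.
1 September 2033 is a Thursday, so Sundays fall on 4, 11, 18, 25; the last is September 25.
Daylight saving runs 25 April – 25 September; September 26, 2033 is outside that window, so Rasur District is on standard time at UTC−02:00.
00:00 Rasur District + 2h = 02:00 UTC.
At the standard offset (UTC+06:00), 02:00 UTC + 6h = 08:00 Lumir Isles standard time.
The standard-time date in Lumir Isles, September 26, 2033, falls between 6 March and 13 November, so daylight saving is in effect and Lumir Isles is at UTC+07:00.
02:00 UTC + 7h = 09:00 Lumir Isles.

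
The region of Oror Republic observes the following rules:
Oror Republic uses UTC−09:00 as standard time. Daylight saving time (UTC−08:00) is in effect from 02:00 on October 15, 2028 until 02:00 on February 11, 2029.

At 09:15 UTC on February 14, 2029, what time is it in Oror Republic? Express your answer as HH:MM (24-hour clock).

00:15

At the standard offset (UTC−09:00), 09:15 UTC − 9h = 00:15 Oror Republic standard time.
The standard-time date in Oror Republic, February 14, 2029, does not fall between 15 October 2028 and 11 February 2029, so daylight saving is not in effect and Oror Republic is at UTC−09:00.
09:15 UTC − 9h = 00:15 local.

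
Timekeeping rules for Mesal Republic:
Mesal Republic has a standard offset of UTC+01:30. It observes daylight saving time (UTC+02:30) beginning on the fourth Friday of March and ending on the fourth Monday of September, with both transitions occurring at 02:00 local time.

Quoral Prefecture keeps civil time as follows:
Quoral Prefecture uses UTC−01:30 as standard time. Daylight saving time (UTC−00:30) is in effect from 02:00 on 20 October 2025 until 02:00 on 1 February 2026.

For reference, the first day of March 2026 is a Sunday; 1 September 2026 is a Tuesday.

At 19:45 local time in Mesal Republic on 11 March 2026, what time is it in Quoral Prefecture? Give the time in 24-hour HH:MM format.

16:45

1 March 2026 is a Sunday, so the first Friday is March 6 and the fourth is March 27.
1 September 2026 is a Tuesday, so the first Monday is September 7 and the fourth is September 28.
Daylight saving runs 27 March – 28 September; 11 March 2026 is outside that window, so Mesal Republic is on standard time at UTC+01:30.
19:45 Mesal Republic − 1h30m = 18:15 UTC.
At the standard offset (UTC−01:30), 18:15 UTC − 1h30m = 16:45 Quoral Prefecture standard time.
Daylight saving runs 20 October 2025 – 1 February 2026; the standard-time date in Quoral Prefecture, 11 March 2026, is outside that window, so Quoral Prefecture is on standard time at UTC−01:30.
18:15 UTC − 1h30m = 16:45 Quoral Prefecture.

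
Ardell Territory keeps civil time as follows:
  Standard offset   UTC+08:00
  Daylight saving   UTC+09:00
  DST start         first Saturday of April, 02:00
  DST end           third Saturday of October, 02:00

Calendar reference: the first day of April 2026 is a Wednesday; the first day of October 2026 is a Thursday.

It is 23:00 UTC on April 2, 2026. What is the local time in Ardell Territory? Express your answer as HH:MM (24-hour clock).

1 April 2026 is a Wednesday, so the first Saturday is April 4.
1 October 2026 is a Thursday, so the first Saturday is October 3 and the third is October 17.
At the standard offset (UTC+08:00), 23:00 UTC + 8h = 07:00 Ardell Territory standard time (rolling into the next day, 3 April 2026).
Daylight saving runs 4 April – 17 October; the standard-time date in Ardell Territory, April 3, 2026, is outside that window, so Ardell Territory is on standard time at UTC+08:00.
23:00 UTC + 8h = 07:00 local (rolling into the next day, 3 April 2026).

07:00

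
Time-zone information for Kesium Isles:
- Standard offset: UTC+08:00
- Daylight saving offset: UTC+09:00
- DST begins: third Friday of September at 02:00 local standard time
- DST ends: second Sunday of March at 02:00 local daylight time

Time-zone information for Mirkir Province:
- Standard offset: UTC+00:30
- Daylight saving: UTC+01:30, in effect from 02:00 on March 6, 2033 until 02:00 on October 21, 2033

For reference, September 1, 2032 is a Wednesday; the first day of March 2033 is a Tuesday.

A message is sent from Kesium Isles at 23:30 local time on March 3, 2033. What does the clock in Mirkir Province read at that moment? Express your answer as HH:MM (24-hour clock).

15:00

1 September 2032 is a Wednesday, so the first Friday is September 3 and the third is September 17.
1 March 2033 is a Tuesday, so the first Sunday is March 6 and the second is March 13.
March 3, 2033 lies within the daylight-saving period (17 September 2032 – 13 March 2033), so Kesium Isles is on daylight time, UTC+09:00.
23:30 Kesium Isles − 9h = 14:30 UTC.
At the standard offset (UTC+00:30), 14:30 UTC + 0h30m = 15:00 Mirkir Province standard time.
The standard-time date in Mirkir Province, March 3, 2033, does not fall between 6 March and 21 October, so daylight saving is not in effect and Mirkir Province is at UTC+00:30.
14:30 UTC + 0h30m = 15:00 Mirkir Province.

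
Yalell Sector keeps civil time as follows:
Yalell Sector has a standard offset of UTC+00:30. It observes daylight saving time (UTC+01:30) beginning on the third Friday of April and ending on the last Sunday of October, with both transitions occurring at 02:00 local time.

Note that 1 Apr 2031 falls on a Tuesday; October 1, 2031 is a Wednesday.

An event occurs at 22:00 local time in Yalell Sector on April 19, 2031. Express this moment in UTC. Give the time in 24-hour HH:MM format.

1 April 2031 is a Tuesday, so the first Friday is April 4 and the third is April 18.
1 October 2031 is a Wednesday, so Sundays fall on 5, 12, 19, 26; the last is October 26.
April 19, 2031 lies within the daylight-saving period (18 April – 26 October), so Yalell Sector is on daylight time, UTC+01:30.
22:00 local − 1h30m = 20:30 UTC.

20:30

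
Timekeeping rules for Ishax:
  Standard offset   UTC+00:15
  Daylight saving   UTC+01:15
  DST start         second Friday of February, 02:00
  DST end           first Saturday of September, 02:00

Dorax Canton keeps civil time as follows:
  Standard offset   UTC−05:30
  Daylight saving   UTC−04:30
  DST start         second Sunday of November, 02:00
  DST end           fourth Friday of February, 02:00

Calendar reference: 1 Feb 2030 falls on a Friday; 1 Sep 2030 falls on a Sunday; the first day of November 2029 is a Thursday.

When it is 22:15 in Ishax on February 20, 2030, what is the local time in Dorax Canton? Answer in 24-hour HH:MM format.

16:30

1 February 2030 is a Friday, so the first Friday is February 1 and the second is February 8.
1 September 2030 is a Sunday, so the first Saturday is September 7.
February 20, 2030 falls between 8 February and 7 September, so daylight saving is in effect and Ishax is at UTC+01:15.
22:15 Ishax − 1h15m = 21:00 UTC.
1 November 2029 is a Thursday, so the first Sunday is November 4 and the second is November 11.
1 February 2030 is a Friday, so the first Friday is February 1 and the fourth is February 22.
At the standard offset (UTC−05:30), 21:00 UTC − 5h30m = 15:30 Dorax Canton standard time.
Daylight saving runs 11 November 2029 – 22 February 2030; the standard-time date in Dorax Canton, February 20, 2030, is inside that window, so Dorax Canton is at UTC−04:30.
21:00 UTC − 4h30m = 16:30 Dorax Canton.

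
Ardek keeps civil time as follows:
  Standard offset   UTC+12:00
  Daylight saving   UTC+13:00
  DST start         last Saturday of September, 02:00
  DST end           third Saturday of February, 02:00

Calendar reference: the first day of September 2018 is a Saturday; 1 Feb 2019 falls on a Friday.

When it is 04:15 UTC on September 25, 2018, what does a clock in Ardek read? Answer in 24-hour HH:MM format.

16:15

1 September 2018 is a Saturday, so Saturdays fall on 1, 8, 15, 22, 29; the last is September 29.
1 February 2019 is a Friday, so the first Saturday is February 2 and the third is February 16.
At the standard offset (UTC+12:00), 04:15 UTC + 12h = 16:15 Ardek standard time.
The standard-time date in Ardek, September 25, 2018, is outside the daylight-saving period (29 September 2018 – 16 February 2019), so Ardek is on standard time, UTC+12:00.
04:15 UTC + 12h = 16:15 local.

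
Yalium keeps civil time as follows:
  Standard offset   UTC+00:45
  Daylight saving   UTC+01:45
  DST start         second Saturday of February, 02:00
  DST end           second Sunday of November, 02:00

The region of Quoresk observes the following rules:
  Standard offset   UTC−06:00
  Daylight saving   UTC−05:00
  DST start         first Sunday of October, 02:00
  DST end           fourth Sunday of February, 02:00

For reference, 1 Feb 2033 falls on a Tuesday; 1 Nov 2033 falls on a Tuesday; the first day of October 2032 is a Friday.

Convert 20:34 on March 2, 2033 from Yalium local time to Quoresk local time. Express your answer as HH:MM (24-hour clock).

12:49

1 February 2033 is a Tuesday, so the first Saturday is February 5 and the second is February 12.
1 November 2033 is a Tuesday, so the first Sunday is November 6 and the second is November 13.
March 2, 2033 lies within the daylight-saving period (12 February – 13 November), so Yalium is on daylight time, UTC+01:45.
20:34 Yalium − 1h45m = 18:49 UTC.
1 October 2032 is a Friday, so the first Sunday is October 3.
1 February 2033 is a Tuesday, so the first Sunday is February 6 and the fourth is February 27.
At the standard offset (UTC−06:00), 18:49 UTC − 6h = 12:49 Quoresk standard time.
The standard-time date in Quoresk, March 2, 2033, does not fall between 3 October 2032 and 27 February 2033, so daylight saving is not in effect and Quoresk is at UTC−06:00.
18:49 UTC − 6h = 12:49 Quoresk.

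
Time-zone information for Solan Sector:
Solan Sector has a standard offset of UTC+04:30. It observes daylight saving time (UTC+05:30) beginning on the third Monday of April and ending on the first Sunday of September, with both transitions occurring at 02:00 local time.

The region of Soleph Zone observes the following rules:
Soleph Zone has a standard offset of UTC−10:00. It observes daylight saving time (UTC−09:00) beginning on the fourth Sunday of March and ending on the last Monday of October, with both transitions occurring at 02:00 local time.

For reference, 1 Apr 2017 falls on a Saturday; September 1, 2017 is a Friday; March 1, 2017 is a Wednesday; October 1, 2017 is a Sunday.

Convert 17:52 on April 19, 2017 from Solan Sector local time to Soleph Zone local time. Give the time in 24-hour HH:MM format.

1 April 2017 is a Saturday, so the first Monday is April 3 and the third is April 17.
1 September 2017 is a Friday, so the first Sunday is September 3.
Daylight saving runs 17 April – 3 September; April 19, 2017 is inside that window, so Solan Sector is at UTC+05:30.
17:52 Solan Sector − 5h30m = 12:22 UTC.
1 March 2017 is a Wednesday, so the first Sunday is March 5 and the fourth is March 26.
1 October 2017 is a Sunday, so Mondays fall on 2, 9, 16, 23, 30; the last is October 30.
At the standard offset (UTC−10:00), 12:22 UTC − 10h = 02:22 Soleph Zone standard time.
The standard-time date in Soleph Zone, April 19, 2017, falls between 26 March and 30 October, so daylight saving is in effect and Soleph Zone is at UTC−09:00.
12:22 UTC − 9h = 03:22 Soleph Zone.

03:22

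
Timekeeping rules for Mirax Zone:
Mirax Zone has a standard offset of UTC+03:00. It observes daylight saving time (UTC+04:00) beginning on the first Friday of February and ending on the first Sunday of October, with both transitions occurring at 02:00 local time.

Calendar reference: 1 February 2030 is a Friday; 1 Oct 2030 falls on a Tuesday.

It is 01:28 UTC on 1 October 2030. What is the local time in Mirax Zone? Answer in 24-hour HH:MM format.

05:28

1 February 2030 is a Friday, so the first Friday is February 1.
1 October 2030 is a Tuesday, so the first Sunday is October 6.
At the standard offset (UTC+03:00), 01:28 UTC + 3h = 04:28 Mirax Zone standard time.
Daylight saving runs 1 February – 6 October; the standard-time date in Mirax Zone, 1 October 2030, is inside that window, so Mirax Zone is at UTC+04:00.
01:28 UTC + 4h = 05:28 local.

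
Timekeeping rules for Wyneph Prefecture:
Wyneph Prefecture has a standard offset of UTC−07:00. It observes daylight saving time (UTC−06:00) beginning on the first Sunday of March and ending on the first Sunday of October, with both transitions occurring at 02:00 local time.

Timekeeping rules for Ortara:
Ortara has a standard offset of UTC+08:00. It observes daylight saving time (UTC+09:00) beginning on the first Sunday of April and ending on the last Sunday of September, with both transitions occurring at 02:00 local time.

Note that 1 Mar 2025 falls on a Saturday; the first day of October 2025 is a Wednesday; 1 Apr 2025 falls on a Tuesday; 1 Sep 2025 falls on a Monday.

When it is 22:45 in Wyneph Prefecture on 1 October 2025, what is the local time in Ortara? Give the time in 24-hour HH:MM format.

12:45

1 March 2025 is a Saturday, so the first Sunday is March 2.
1 October 2025 is a Wednesday, so the first Sunday is October 5.
1 October 2025 lies within the daylight-saving period (2 March – 5 October), so Wyneph Prefecture is on daylight time, UTC−06:00.
22:45 Wyneph Prefecture + 6h = 04:45 UTC (rolling into the next day, 2 October 2025).
1 April 2025 is a Tuesday, so the first Sunday is April 6.
1 September 2025 is a Monday, so Sundays fall on 7, 14, 21, 28; the last is September 28.
At the standard offset (UTC+08:00), 04:45 UTC + 8h = 12:45 Ortara standard time.
The standard-time date in Ortara, 2 October 2025, is outside the daylight-saving period (6 April – 28 September), so Ortara is on standard time, UTC+08:00.
04:45 UTC + 8h = 12:45 Ortara.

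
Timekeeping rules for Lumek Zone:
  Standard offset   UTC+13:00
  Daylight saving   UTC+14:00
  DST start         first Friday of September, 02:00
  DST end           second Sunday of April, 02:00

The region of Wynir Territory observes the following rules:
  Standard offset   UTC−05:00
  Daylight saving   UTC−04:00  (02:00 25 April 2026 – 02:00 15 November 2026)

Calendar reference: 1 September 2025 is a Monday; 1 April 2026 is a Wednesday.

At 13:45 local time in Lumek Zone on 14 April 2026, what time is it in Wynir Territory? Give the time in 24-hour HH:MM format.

19:45

1 September 2025 is a Monday, so the first Friday is September 5.
1 April 2026 is a Wednesday, so the first Sunday is April 5 and the second is April 12.
14 April 2026 does not fall between 5 September 2025 and 12 April 2026, so daylight saving is not in effect and Lumek Zone is at UTC+13:00.
13:45 Lumek Zone − 13h = 00:45 UTC.
At the standard offset (UTC−05:00), 00:45 UTC − 5h = 19:45 Wynir Territory standard time (rolling into the previous day, 13 April 2026).
Daylight saving runs 25 April – 15 November; the standard-time date in Wynir Territory, 13 April 2026, is outside that window, so Wynir Territory is on standard time at UTC−05:00.
00:45 UTC − 5h = 19:45 Wynir Territory (rolling into the previous day, 13 April 2026).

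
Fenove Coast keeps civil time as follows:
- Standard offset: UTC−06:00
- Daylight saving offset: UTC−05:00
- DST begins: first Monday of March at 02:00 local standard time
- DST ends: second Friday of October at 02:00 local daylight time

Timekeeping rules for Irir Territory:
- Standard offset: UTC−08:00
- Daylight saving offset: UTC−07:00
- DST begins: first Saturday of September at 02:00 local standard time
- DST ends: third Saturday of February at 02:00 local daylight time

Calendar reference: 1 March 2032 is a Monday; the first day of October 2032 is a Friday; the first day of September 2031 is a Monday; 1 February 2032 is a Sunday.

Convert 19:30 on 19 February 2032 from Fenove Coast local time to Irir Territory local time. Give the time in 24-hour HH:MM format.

1 March 2032 is a Monday, so the first Monday is March 1.
1 October 2032 is a Friday, so the first Friday is October 1 and the second is October 8.
Daylight saving runs 1 March – 8 October; 19 February 2032 is outside that window, so Fenove Coast is on standard time at UTC−06:00.
19:30 Fenove Coast + 6h = 01:30 UTC (rolling into the next day, 20 February 2032).
1 September 2031 is a Monday, so the first Saturday is September 6.
1 February 2032 is a Sunday, so the first Saturday is February 7 and the third is February 21.
At the standard offset (UTC−08:00), 01:30 UTC − 8h = 17:30 Irir Territory standard time (rolling into the previous day, 19 February 2032).
The standard-time date in Irir Territory, 19 February 2032, lies within the daylight-saving period (6 September 2031 – 21 February 2032), so Irir Territory is on daylight time, UTC−07:00.
01:30 UTC − 7h = 18:30 Irir Territory (rolling into the previous day, 19 February 2032).

18:30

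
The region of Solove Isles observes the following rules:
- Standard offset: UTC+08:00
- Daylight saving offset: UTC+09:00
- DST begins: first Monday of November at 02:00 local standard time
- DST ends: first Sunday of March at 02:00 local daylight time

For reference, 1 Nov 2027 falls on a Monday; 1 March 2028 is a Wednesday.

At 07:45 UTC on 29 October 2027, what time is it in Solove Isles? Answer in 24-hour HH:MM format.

15:45

1 November 2027 is a Monday, so the first Monday is November 1.
1 March 2028 is a Wednesday, so the first Sunday is March 5.
At the standard offset (UTC+08:00), 07:45 UTC + 8h = 15:45 Solove Isles standard time.
The standard-time date in Solove Isles, 29 October 2027, does not fall between 1 November 2027 and 5 March 2028, so daylight saving is not in effect and Solove Isles is at UTC+08:00.
07:45 UTC + 8h = 15:45 local.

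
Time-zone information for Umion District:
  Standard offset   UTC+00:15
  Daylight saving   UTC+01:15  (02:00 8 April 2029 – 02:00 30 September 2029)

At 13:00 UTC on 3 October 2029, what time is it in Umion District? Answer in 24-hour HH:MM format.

13:15

At the standard offset (UTC+00:15), 13:00 UTC + 0h15m = 13:15 Umion District standard time.
The standard-time date in Umion District, 3 October 2029, does not fall between 8 April and 30 September, so daylight saving is not in effect and Umion District is at UTC+00:15.
13:00 UTC + 0h15m = 13:15 local.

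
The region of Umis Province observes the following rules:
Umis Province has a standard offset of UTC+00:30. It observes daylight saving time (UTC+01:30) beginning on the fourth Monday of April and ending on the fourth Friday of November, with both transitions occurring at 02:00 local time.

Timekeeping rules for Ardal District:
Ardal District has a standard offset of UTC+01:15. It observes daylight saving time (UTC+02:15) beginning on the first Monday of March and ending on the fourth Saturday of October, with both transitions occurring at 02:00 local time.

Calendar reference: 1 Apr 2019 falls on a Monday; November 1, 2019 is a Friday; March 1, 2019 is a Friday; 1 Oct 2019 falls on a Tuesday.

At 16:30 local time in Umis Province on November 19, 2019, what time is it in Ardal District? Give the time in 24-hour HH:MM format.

16:15

1 April 2019 is a Monday, so the first Monday is April 1 and the fourth is April 22.
1 November 2019 is a Friday, so the first Friday is November 1 and the fourth is November 22.
November 19, 2019 lies within the daylight-saving period (22 April – 22 November), so Umis Province is on daylight time, UTC+01:30.
16:30 Umis Province − 1h30m = 15:00 UTC.
1 March 2019 is a Friday, so the first Monday is March 4.
1 October 2019 is a Tuesday, so the first Saturday is October 5 and the fourth is October 26.
At the standard offset (UTC+01:15), 15:00 UTC + 1h15m = 16:15 Ardal District standard time.
Daylight saving runs 4 March – 26 October; the standard-time date in Ardal District, November 19, 2019, is outside that window, so Ardal District is on standard time at UTC+01:15.
15:00 UTC + 1h15m = 16:15 Ardal District.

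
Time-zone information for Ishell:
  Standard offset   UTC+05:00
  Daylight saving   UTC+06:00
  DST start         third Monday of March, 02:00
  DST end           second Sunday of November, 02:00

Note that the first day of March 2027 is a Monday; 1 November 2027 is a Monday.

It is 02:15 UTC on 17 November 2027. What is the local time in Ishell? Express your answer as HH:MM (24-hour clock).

1 March 2027 is a Monday, so the first Monday is March 1 and the third is March 15.
1 November 2027 is a Monday, so the first Sunday is November 7 and the second is November 14.
At the standard offset (UTC+05:00), 02:15 UTC + 5h = 07:15 Ishell standard time.
The standard-time date in Ishell, 17 November 2027, does not fall between 15 March and 14 November, so daylight saving is not in effect and Ishell is at UTC+05:00.
02:15 UTC + 5h = 07:15 local.

07:15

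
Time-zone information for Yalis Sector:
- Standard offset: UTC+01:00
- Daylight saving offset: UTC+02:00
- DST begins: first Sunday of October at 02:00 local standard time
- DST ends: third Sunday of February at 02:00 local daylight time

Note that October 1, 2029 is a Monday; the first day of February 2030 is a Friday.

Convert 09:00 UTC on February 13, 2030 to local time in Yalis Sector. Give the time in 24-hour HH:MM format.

1 October 2029 is a Monday, so the first Sunday is October 7.
1 February 2030 is a Friday, so the first Sunday is February 3 and the third is February 17.
At the standard offset (UTC+01:00), 09:00 UTC + 1h = 10:00 Yalis Sector standard time.
The standard-time date in Yalis Sector, February 13, 2030, falls between 7 October 2029 and 17 February 2030, so daylight saving is in effect and Yalis Sector is at UTC+02:00.
09:00 UTC + 2h = 11:00 local.

11:00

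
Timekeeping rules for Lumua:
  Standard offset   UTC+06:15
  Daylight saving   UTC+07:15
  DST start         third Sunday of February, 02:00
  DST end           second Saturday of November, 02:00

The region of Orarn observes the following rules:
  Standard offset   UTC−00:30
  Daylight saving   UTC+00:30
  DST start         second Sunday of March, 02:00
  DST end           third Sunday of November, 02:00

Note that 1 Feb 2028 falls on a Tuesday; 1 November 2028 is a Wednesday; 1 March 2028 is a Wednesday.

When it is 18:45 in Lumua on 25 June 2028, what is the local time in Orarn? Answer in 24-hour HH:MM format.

1 February 2028 is a Tuesday, so the first Sunday is February 6 and the third is February 20.
1 November 2028 is a Wednesday, so the first Saturday is November 4 and the second is November 11.
Daylight saving runs 20 February – 11 November; 25 June 2028 is inside that window, so Lumua is at UTC+07:15.
18:45 Lumua − 7h15m = 11:30 UTC.
1 March 2028 is a Wednesday, so the first Sunday is March 5 and the second is March 12.
1 November 2028 is a Wednesday, so the first Sunday is November 5 and the third is November 19.
At the standard offset (UTC−00:30), 11:30 UTC − 0h30m = 11:00 Orarn standard time.
Daylight saving runs 12 March – 19 November; the standard-time date in Orarn, 25 June 2028, is inside that window, so Orarn is at UTC+00:30.
11:30 UTC + 0h30m = 12:00 Orarn.

12:00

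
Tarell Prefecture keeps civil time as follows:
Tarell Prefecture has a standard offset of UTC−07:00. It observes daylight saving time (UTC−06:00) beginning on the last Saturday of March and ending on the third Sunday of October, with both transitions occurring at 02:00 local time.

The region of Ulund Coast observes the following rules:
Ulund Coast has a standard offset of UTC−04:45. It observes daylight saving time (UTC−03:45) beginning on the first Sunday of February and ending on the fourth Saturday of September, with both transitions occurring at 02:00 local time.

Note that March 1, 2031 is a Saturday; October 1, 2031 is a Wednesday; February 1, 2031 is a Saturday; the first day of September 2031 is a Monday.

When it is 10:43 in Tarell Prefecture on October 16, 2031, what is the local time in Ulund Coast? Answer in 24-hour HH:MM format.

1 March 2031 is a Saturday, so Saturdays fall on 1, 8, 15, 22, 29; the last is March 29.
1 October 2031 is a Wednesday, so the first Sunday is October 5 and the third is October 19.
October 16, 2031 falls between 29 March and 19 October, so daylight saving is in effect and Tarell Prefecture is at UTC−06:00.
10:43 Tarell Prefecture + 6h = 16:43 UTC.
1 February 2031 is a Saturday, so the first Sunday is February 2.
1 September 2031 is a Monday, so the first Saturday is September 6 and the fourth is September 27.
At the standard offset (UTC−04:45), 16:43 UTC − 4h45m = 11:58 Ulund Coast standard time.
The standard-time date in Ulund Coast, October 16, 2031, is outside the daylight-saving period (2 February – 27 September), so Ulund Coast is on standard time, UTC−04:45.
16:43 UTC − 4h45m = 11:58 Ulund Coast.

11:58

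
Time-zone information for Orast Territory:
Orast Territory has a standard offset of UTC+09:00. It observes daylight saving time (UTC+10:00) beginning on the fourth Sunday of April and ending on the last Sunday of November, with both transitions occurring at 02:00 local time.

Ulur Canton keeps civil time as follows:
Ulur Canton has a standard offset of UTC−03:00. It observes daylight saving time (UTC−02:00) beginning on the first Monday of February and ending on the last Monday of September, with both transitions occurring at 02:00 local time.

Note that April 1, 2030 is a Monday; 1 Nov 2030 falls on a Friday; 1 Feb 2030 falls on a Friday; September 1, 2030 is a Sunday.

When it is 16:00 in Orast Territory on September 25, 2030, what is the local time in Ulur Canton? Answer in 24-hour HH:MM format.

04:00

1 April 2030 is a Monday, so the first Sunday is April 7 and the fourth is April 28.
1 November 2030 is a Friday, so Sundays fall on 3, 10, 17, 24; the last is November 24.
Daylight saving runs 28 April – 24 November; September 25, 2030 is inside that window, so Orast Territory is at UTC+10:00.
16:00 Orast Territory − 10h = 06:00 UTC.
1 February 2030 is a Friday, so the first Monday is February 4.
1 September 2030 is a Sunday, so Mondays fall on 2, 9, 16, 23, 30; the last is September 30.
At the standard offset (UTC−03:00), 06:00 UTC − 3h = 03:00 Ulur Canton standard time.
The standard-time date in Ulur Canton, September 25, 2030, lies within the daylight-saving period (4 February – 30 September), so Ulur Canton is on daylight time, UTC−02:00.
06:00 UTC − 2h = 04:00 Ulur Canton.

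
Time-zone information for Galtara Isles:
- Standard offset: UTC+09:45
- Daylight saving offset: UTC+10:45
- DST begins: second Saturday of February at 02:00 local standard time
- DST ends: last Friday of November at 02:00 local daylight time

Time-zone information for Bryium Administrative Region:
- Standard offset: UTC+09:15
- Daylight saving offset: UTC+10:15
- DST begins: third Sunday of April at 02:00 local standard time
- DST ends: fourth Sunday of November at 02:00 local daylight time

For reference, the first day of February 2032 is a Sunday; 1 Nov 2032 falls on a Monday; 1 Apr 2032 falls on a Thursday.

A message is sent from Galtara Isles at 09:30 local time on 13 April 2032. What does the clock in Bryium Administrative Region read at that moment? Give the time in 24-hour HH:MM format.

08:00

1 February 2032 is a Sunday, so the first Saturday is February 7 and the second is February 14.
1 November 2032 is a Monday, so Fridays fall on 5, 12, 19, 26; the last is November 26.
Daylight saving runs 14 February – 26 November; 13 April 2032 is inside that window, so Galtara Isles is at UTC+10:45.
09:30 Galtara Isles − 10h45m = 22:45 UTC (rolling into the previous day, 12 April 2032).
1 April 2032 is a Thursday, so the first Sunday is April 4 and the third is April 18.
1 November 2032 is a Monday, so the first Sunday is November 7 and the fourth is November 28.
At the standard offset (UTC+09:15), 22:45 UTC + 9h15m = 08:00 Bryium Administrative Region standard time (rolling into the next day, 13 April 2032).
The standard-time date in Bryium Administrative Region, 13 April 2032, does not fall between 18 April and 28 November, so daylight saving is not in effect and Bryium Administrative Region is at UTC+09:15.
22:45 UTC + 9h15m = 08:00 Bryium Administrative Region (rolling into the next day, 13 April 2032).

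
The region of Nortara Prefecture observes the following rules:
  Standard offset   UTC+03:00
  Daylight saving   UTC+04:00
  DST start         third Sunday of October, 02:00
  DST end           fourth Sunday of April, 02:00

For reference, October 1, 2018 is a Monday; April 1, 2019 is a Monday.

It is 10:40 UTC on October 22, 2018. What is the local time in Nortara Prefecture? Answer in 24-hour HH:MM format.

1 October 2018 is a Monday, so the first Sunday is October 7 and the third is October 21.
1 April 2019 is a Monday, so the first Sunday is April 7 and the fourth is April 28.
At the standard offset (UTC+03:00), 10:40 UTC + 3h = 13:40 Nortara Prefecture standard time.
Daylight saving runs 21 October 2018 – 28 April 2019; the standard-time date in Nortara Prefecture, October 22, 2018, is inside that window, so Nortara Prefecture is at UTC+04:00.
10:40 UTC + 4h = 14:40 local.

14:40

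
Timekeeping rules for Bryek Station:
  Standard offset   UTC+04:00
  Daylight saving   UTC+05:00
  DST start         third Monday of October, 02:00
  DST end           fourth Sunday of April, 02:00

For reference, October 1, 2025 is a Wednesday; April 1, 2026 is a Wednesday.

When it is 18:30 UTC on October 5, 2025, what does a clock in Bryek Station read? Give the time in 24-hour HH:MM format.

1 October 2025 is a Wednesday, so the first Monday is October 6 and the third is October 20.
1 April 2026 is a Wednesday, so the first Sunday is April 5 and the fourth is April 26.
At the standard offset (UTC+04:00), 18:30 UTC + 4h = 22:30 Bryek Station standard time.
The standard-time date in Bryek Station, October 5, 2025, is outside the daylight-saving period (20 October 2025 – 26 April 2026), so Bryek Station is on standard time, UTC+04:00.
18:30 UTC + 4h = 22:30 local.

22:30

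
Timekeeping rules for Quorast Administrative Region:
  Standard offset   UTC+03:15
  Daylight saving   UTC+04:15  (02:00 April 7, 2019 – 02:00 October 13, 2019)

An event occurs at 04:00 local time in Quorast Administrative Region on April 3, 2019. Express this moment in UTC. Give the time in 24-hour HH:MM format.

Daylight saving runs 7 April – 13 October; April 3, 2019 is outside that window, so Quorast Administrative Region is on standard time at UTC+03:15.
04:00 local − 3h15m = 00:45 UTC.

00:45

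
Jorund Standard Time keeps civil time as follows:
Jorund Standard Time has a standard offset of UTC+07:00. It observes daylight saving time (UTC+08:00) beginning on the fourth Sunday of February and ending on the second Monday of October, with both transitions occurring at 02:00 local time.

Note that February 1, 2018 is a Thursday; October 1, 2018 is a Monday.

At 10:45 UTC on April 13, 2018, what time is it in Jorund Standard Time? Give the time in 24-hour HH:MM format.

18:45

1 February 2018 is a Thursday, so the first Sunday is February 4 and the fourth is February 25.
1 October 2018 is a Monday, so the first Monday is October 1 and the second is October 8.
At the standard offset (UTC+07:00), 10:45 UTC + 7h = 17:45 Jorund Standard Time standard time.
The standard-time date in Jorund Standard Time, April 13, 2018, falls between 25 February and 8 October, so daylight saving is in effect and Jorund Standard Time is at UTC+08:00.
10:45 UTC + 8h = 18:45 local.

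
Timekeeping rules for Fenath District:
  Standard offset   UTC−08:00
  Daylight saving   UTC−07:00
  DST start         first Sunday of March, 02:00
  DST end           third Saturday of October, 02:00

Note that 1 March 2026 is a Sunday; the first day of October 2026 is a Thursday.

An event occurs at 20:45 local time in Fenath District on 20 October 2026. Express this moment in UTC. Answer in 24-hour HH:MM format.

1 March 2026 is a Sunday, so the first Sunday is March 1.
1 October 2026 is a Thursday, so the first Saturday is October 3 and the third is October 17.
Daylight saving runs 1 March – 17 October; 20 October 2026 is outside that window, so Fenath District is on standard time at UTC−08:00.
20:45 local + 8h = 04:45 UTC (rolling into the next day, 21 October 2026).

04:45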